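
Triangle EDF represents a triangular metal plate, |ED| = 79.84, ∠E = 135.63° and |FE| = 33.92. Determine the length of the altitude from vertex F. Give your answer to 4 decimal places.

By the law of cosines, |DF|² = |FE|² + |ED|² − 2·|FE|·|ED|·cos E = 11397, so |DF| ≈ 106.76.
Area = ½·|FE|·|ED|·sin E ≈ 946.9.
The altitude from F has length 2·area/|ED| ≈ 23.72.

h_F ≈ 23.7199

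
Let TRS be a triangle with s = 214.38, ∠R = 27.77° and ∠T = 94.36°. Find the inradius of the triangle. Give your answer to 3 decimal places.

The third angle is ∠S = 180° − ∠T − ∠R = 57.87°.
Law of sines: t = s·sin T/sin S ≈ 252.42.
Law of sines: r = s·sin R/sin S ≈ 117.95.
Area = ½·s·t·sin R ≈ 12606.
Semiperimeter p = (252.42+117.95+214.38)/2 = 292.37.
Inradius = area/p = 12606/292.37 ≈ 43.117.

43.117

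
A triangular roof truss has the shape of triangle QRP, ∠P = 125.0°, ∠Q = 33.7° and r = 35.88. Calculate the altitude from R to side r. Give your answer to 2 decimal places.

44.89

The third angle is ∠R = 180° − ∠P − ∠Q = 21.30°.
Law of sines: q = r·sin Q/sin R ≈ 54.805.
Law of sines: p = r·sin P/sin R ≈ 80.911.
Area = ½·r·q·sin P ≈ 805.38.
The altitude from R has length 2·area/r ≈ 44.893.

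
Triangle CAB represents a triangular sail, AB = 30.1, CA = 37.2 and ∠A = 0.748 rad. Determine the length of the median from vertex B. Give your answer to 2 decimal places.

m_B ≈ 20.76

By the law of cosines, BC² = CA² + AB² − 2·CA·AB·cos A = 648.23, so BC ≈ 25.46.
Median from B: ½√(2·AB² + 2·BC² − CA²) ≈ 20.764.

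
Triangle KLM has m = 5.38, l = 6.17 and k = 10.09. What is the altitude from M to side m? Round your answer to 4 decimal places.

Semiperimeter s = (10.09 + 6.17 + 5.38)/2 = 10.82.
Heron's formula: area = √(10.82·0.73·4.65·5.44) ≈ 14.135.
The altitude from M has length 2·area/m ≈ 5.2547.

h_M ≈ 5.2547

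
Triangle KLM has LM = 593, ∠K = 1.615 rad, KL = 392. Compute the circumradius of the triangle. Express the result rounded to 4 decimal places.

Law of sines: sin M = KL·sin K/LM ≈ 0.66040.
Since LM ≥ KL, only the acute value applies: ∠M ≈ 0.721 rad.
Then ∠L = π − ∠K − ∠M ≈ 0.805 rad.
Law of sines gives MK = LM·sin L/sin K ≈ 427.97.
Circumradius = LM/(2 sin K) ≈ 296.79.

296.7899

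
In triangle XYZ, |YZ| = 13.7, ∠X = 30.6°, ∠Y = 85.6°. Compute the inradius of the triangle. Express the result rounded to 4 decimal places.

The third angle is ∠Z = 180° − ∠X − ∠Y = 63.80°.
Law of sines: |ZX| = |YZ|·sin Y/sin X ≈ 26.834.
Law of sines: |XY| = |YZ|·sin Z/sin X ≈ 24.148.
Area = ½·|YZ|·|ZX|·sin Z ≈ 164.93.
Semiperimeter s = (13.7+26.834+24.148)/2 = 32.341.
Inradius = area/s = 164.93/32.341 ≈ 5.0996.

r ≈ 5.0996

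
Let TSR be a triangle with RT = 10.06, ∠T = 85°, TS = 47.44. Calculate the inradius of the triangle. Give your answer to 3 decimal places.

By the law of cosines, SR² = RT² + TS² − 2·RT·TS·cos T = 2268.6, so SR ≈ 47.629.
Area = ½·RT·TS·sin T ≈ 237.72.
Semiperimeter s = (47.629+10.06+47.44)/2 = 52.565.
Inradius = area/s = 237.72/52.565 ≈ 4.5223.

4.522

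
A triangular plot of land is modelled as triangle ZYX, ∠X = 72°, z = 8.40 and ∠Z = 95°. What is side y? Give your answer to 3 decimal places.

The third angle is ∠Y = 180° − ∠X − ∠Z = 13.00°.
Law of sines: y = z·sin Y/sin Z ≈ 1.8968.

1.897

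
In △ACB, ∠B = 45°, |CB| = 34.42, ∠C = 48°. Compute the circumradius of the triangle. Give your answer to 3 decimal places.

R ≈ 17.234

The third angle is ∠A = 180° − ∠C − ∠B = 87.00°.
Law of sines: |BA| = |CB|·sin C/sin A ≈ 25.614.
Law of sines: |AC| = |CB|·sin B/sin A ≈ 24.372.
Circumradius = |CB|/(2 sin A) ≈ 17.234.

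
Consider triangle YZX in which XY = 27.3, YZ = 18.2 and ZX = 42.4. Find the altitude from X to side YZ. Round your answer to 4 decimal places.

Semiperimeter s = (42.4 + 27.3 + 18.2)/2 = 43.95.
Heron's formula: area = √(43.95·1.55·16.65·25.75) ≈ 170.9.
The altitude from X has length 2·area/YZ ≈ 18.78.

18.7802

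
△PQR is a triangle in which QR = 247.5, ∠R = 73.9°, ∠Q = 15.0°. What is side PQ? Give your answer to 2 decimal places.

237.84

The third angle is ∠P = 180° − ∠Q − ∠R = 91.10°.
Law of sines: PQ = QR·sin R/sin P ≈ 237.84.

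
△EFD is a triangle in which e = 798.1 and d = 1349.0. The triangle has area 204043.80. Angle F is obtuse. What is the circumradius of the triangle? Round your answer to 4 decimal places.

2782.4973

From area = ½·d·e·sin F, we get sin F = 2·area/(d·e) ≈ 0.37904.
Taking the obtuse solution, ∠F ≈ 157.73°.
Law of cosines then gives f ≈ 2109.4.
Circumradius = f/(2 sin F) ≈ 2782.5.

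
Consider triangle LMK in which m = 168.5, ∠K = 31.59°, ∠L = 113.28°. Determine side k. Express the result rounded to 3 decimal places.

153.391

The third angle is ∠M = 180° − ∠K − ∠L = 35.13°.
Law of sines: k = m·sin K/sin M ≈ 153.39.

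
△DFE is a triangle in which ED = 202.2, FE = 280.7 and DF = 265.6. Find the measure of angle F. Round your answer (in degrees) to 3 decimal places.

By the law of cosines, cos F = (DF² + FE² − ED²) / (2·DF·FE) ≈ 0.72733, so ∠F ≈ 43.34°.

∠F ≈ 43.337°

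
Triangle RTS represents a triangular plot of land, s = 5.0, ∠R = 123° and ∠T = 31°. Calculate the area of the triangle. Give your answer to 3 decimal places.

The third angle is ∠S = 180° − ∠R − ∠T = 26.00°.
Law of sines: r = s·sin R/sin S ≈ 9.5658.
Law of sines: t = s·sin T/sin S ≈ 5.8745.
Area = ½·s·r·sin T ≈ 12.317.

area ≈ 12.317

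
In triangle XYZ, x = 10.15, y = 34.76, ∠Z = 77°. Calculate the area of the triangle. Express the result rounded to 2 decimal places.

Area = ½·x·y·sin Z ≈ 171.89.

171.89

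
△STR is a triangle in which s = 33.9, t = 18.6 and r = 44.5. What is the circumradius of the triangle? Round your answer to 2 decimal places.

24.10

By the law of cosines, cos S = (t² + r² − s²) / (2·t·r) ≈ 0.71101, so ∠S ≈ 0.780 rad.
Circumradius = s/(2 sin S) ≈ 24.105.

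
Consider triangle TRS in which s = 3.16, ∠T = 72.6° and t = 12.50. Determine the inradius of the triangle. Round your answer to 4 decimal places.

Law of sines: sin S = s·sin T/t ≈ 0.24123.
Since t ≥ s, only the acute value applies: ∠S ≈ 13.96°.
Then ∠R = 180° − ∠T − ∠S ≈ 93.44°.
Law of sines gives r = t·sin R/sin T ≈ 13.076.
Area = ½·t·s·sin R ≈ 19.714.
Semiperimeter p = (12.5+13.076+3.16)/2 = 14.368.
Inradius = area/p = 19.714/14.368 ≈ 1.3721.

1.3721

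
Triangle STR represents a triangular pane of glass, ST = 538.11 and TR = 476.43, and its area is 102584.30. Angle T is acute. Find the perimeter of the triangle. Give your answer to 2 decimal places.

perimeter ≈ 1471.81

From area = ½·ST·TR·sin T, we get sin T = 2·area/(ST·TR) ≈ 0.80028.
Taking the acute solution, ∠T ≈ 53.16°.
Law of cosines then gives RS ≈ 457.27.
Perimeter = 476.43 + 457.27 + 538.11 = 1471.8.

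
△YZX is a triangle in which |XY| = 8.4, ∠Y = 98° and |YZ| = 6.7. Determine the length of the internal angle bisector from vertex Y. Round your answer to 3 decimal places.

By the law of cosines, |ZX|² = |XY|² + |YZ|² − 2·|XY|·|YZ|·cos Y = 131.12, so |ZX| ≈ 11.451.
The bisector from Y has length 2·|XY|·|YZ|·cos(∠Y/2)/(|XY|+|YZ|) ≈ 4.8905.

4.890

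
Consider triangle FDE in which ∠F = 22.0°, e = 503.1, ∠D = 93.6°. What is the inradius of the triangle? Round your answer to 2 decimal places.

The third angle is ∠E = 180° − ∠F − ∠D = 64.40°.
Law of sines: f = e·sin F/sin E ≈ 208.98.
Law of sines: d = e·sin D/sin E ≈ 556.76.
Area = ½·e·f·sin D ≈ 52465.
Semiperimeter s = (208.98+556.76+503.1)/2 = 634.42.
Inradius = area/s = 52465/634.42 ≈ 82.698.

r ≈ 82.70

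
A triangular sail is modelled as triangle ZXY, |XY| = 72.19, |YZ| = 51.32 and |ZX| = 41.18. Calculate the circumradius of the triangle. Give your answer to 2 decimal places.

36.91

By the law of cosines, cos Z = (|YZ|² + |ZX|² − |XY|²) / (2·|YZ|·|ZX|) ≈ -0.20864, so ∠Z ≈ 102.04°.
Circumradius = |XY|/(2 sin Z) ≈ 36.907.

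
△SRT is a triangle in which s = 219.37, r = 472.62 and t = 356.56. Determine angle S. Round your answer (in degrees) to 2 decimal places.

26.21

By the law of cosines, cos S = (r² + t² − s²) / (2·r·t) ≈ 0.89718, so ∠S ≈ 26.21°.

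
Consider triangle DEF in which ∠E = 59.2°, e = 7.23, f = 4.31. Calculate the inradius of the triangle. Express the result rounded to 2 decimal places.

r ≈ 1.56

Law of sines: sin F = f·sin E/e ≈ 0.51205.
Since e ≥ f, only the acute value applies: ∠F ≈ 30.80°.
Then ∠D = 180° − ∠E − ∠F ≈ 90.00°.
Law of sines gives d = e·sin D/sin E ≈ 8.4172.
Area = ½·e·f·sin D ≈ 15.581.
Semiperimeter s = (8.4172+7.23+4.31)/2 = 9.9786.
Inradius = area/s = 15.581/9.9786 ≈ 1.5614.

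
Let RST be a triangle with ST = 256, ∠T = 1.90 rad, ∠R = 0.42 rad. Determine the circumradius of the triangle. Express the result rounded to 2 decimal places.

The third angle is ∠S = π − ∠T − ∠R = 0.822 rad.
Law of sines: TR = ST·sin S/sin R ≈ 459.71.
Law of sines: RS = ST·sin T/sin R ≈ 594.11.
Circumradius = ST/(2 sin R) ≈ 313.91.

313.91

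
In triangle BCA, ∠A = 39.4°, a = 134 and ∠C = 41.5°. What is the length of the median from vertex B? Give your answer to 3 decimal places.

88.875

The third angle is ∠B = 180° − ∠C − ∠A = 99.10°.
Law of sines: b = a·sin B/sin A ≈ 208.46.
Law of sines: c = a·sin C/sin A ≈ 139.89.
Median from B: ½√(2·c² + 2·a² − b²) ≈ 88.875.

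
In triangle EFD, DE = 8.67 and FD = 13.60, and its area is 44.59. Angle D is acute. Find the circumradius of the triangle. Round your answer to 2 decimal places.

R ≈ 6.80

From area = ½·FD·DE·sin D, we get sin D = 2·area/(FD·DE) ≈ 0.75633.
Taking the acute solution, ∠D ≈ 49.14°.
Law of cosines then gives EF ≈ 10.289.
Circumradius = EF/(2 sin D) ≈ 6.8017.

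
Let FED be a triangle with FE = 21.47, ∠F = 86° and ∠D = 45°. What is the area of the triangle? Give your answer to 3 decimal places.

area ≈ 245.397

The third angle is ∠E = 180° − ∠D − ∠F = 49.00°.
Law of sines: ED = FE·sin F/sin D ≈ 30.289.
Law of sines: DF = FE·sin E/sin D ≈ 22.915.
Area = ½·FE·ED·sin E ≈ 245.4.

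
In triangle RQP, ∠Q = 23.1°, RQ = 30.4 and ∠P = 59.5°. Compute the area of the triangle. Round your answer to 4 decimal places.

208.6526

The third angle is ∠R = 180° − ∠Q − ∠P = 97.40°.
Law of sines: QP = RQ·sin R/sin P ≈ 34.988.
Law of sines: PR = RQ·sin Q/sin P ≈ 13.842.
Area = ½·RQ·QP·sin Q ≈ 208.65.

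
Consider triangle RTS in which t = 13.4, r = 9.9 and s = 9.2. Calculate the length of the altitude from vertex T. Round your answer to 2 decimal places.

h_T ≈ 6.80

Semiperimeter p = (9.9 + 13.4 + 9.2)/2 = 16.25.
Heron's formula: area = √(16.25·6.35·2.85·7.05) ≈ 45.533.
The altitude from T has length 2·area/t ≈ 6.796.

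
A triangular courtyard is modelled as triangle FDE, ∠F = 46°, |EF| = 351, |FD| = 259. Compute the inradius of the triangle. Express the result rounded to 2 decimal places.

By the law of cosines, |DE|² = |EF|² + |FD|² − 2·|EF|·|FD|·cos F = 63981, so |DE| ≈ 252.94.
Area = ½·|EF|·|FD|·sin F ≈ 32697.
Semiperimeter s = (252.94+351+259)/2 = 431.47.
Inradius = area/s = 32697/431.47 ≈ 75.781.

r ≈ 75.78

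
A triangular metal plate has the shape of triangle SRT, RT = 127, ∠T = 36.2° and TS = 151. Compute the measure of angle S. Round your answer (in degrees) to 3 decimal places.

By the law of cosines, SR² = RT² + TS² − 2·RT·TS·cos T = 7979.8, so SR ≈ 89.33.
Law of cosines again: cos S = (TS² + SR² − RT²)/(2·TS·SR) ≈ 0.54311, so ∠S ≈ 57.10°.

∠S ≈ 57.104°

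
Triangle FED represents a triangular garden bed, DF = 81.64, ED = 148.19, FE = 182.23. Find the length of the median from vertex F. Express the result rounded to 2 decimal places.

Median from F: ½√(2·DF² + 2·FE² − ED²) ≈ 120.19.

m_F ≈ 120.19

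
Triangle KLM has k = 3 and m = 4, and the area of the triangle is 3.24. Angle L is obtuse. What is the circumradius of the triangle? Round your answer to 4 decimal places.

R ≈ 6.2251

From area = ½·m·k·sin L, we get sin L = 2·area/(m·k) ≈ 0.54000.
Taking the obtuse solution, ∠L ≈ 2.571 rad.
Law of cosines then gives l ≈ 6.7231.
Circumradius = l/(2 sin L) ≈ 6.2251.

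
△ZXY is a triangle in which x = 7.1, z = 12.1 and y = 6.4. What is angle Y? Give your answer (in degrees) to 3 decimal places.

By the law of cosines, cos Y = (z² + x² − y²) / (2·z·x) ≈ 0.90711, so ∠Y ≈ 24.89°.

24.891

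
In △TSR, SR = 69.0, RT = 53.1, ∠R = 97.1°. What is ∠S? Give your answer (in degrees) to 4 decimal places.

By the law of cosines, TS² = SR² + RT² − 2·SR·RT·cos R = 8486.3, so TS ≈ 92.121.
Law of cosines again: cos S = (TS² + SR² − RT²)/(2·TS·SR) ≈ 0.82026, so ∠S ≈ 34.89°.

34.8894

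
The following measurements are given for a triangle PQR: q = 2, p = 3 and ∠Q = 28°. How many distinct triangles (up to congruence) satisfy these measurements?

p·sin Q = 3·sin(28°) ≈ 1.408.
Since p sin Q < q < p (1.408 < 2 < 3), two triangles exist.

2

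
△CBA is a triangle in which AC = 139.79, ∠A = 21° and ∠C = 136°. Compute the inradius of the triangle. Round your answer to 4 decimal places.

24.1036

The third angle is ∠B = 180° − ∠A − ∠C = 23.00°.
Law of sines: BA = AC·sin C/sin B ≈ 248.52.
Law of sines: CB = AC·sin A/sin B ≈ 128.21.
Area = ½·AC·BA·sin A ≈ 6225.1.
Semiperimeter s = (248.52+139.79+128.21)/2 = 258.26.
Inradius = area/s = 6225.1/258.26 ≈ 24.104.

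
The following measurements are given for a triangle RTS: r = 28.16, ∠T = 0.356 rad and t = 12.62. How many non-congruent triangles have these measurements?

r·sin T = 28.16·sin(0.356 rad) ≈ 9.815.
Since r sin T < t < r (9.815 < 12.62 < 28.16), two triangles exist.

2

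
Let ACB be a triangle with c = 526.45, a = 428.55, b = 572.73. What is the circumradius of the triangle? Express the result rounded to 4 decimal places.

By the law of cosines, cos A = (c² + b² − a²) / (2·c·b) ≈ 0.69900, so ∠A ≈ 45.65°.
Circumradius = a/(2 sin A) ≈ 299.63.

R ≈ 299.6330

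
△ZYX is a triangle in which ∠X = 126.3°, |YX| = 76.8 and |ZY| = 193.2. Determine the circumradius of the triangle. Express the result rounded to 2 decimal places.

Law of sines: sin Z = |YX|·sin X/|ZY| ≈ 0.32037.
Since |ZY| ≥ |YX|, only the acute value applies: ∠Z ≈ 18.69°.
Then ∠Y = 180° − ∠X − ∠Z ≈ 35.01°.
Law of sines gives |XZ| = |ZY|·sin Y/sin X ≈ 137.55.
Circumradius = |ZY|/(2 sin X) ≈ 119.86.

R ≈ 119.86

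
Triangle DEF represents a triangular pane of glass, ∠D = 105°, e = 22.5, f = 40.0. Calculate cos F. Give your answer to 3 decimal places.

cos F ≈ 0.648

By the law of cosines, d² = e² + f² − 2·e·f·cos D = 2572.1, so d ≈ 50.716.
Law of cosines again: cos F = (d² + e² − f²)/(2·d·e) ≈ 0.64778, so ∠F ≈ 49.63°.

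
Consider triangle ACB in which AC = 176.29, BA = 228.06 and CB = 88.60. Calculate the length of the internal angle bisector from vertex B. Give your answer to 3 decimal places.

By the law of cosines, cos B = (CB² + BA² − AC²) / (2·CB·BA) ≈ 0.71224, so ∠B ≈ 44.58°.
The bisector from B has length 2·CB·BA·cos(∠B/2)/(CB+BA) ≈ 118.08.

t_B ≈ 118.083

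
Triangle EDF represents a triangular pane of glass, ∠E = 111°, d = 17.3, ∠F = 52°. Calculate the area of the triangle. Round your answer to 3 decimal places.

376.540

The third angle is ∠D = 180° − ∠F − ∠E = 17.00°.
Law of sines: e = d·sin E/sin D ≈ 55.241.
Law of sines: f = d·sin F/sin D ≈ 46.628.
Area = ½·d·e·sin F ≈ 376.54.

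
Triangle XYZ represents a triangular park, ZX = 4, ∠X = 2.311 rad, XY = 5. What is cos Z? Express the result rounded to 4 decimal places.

By the law of cosines, YZ² = ZX² + XY² − 2·ZX·XY·cos X = 67.978, so YZ ≈ 8.2448.
Law of cosines again: cos Z = (YZ² + ZX² − XY²)/(2·YZ·ZX) ≈ 0.89416, so ∠Z ≈ 0.464 rad.

0.8942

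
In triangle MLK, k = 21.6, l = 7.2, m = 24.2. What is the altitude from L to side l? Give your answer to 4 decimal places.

h_L ≈ 21.0892

Semiperimeter s = (24.2 + 7.2 + 21.6)/2 = 26.5.
Heron's formula: area = √(26.5·2.3·19.3·4.9) ≈ 75.921.
The altitude from L has length 2·area/l ≈ 21.089.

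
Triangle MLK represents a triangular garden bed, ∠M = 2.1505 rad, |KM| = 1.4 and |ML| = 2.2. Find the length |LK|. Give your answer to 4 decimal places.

3.1897

By the law of cosines, |LK|² = |KM|² + |ML|² − 2·|KM|·|ML|·cos M = 10.174, so |LK| ≈ 3.1897.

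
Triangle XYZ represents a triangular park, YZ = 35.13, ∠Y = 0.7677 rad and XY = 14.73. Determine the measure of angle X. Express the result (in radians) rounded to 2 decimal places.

By the law of cosines, ZX² = XY² + YZ² − 2·XY·YZ·cos Y = 706.45, so ZX ≈ 26.579.
Law of cosines again: cos X = (ZX² + XY² − YZ²)/(2·ZX·XY) ≈ -0.39679, so ∠X ≈ 1.9788 rad.

1.98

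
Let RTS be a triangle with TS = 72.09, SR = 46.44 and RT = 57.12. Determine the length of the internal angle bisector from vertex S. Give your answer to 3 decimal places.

By the law of cosines, cos S = (TS² + SR² − RT²) / (2·TS·SR) ≈ 0.61098, so ∠S ≈ 52.34°.
The bisector from S has length 2·TS·SR·cos(∠S/2)/(TS+SR) ≈ 50.699.

50.699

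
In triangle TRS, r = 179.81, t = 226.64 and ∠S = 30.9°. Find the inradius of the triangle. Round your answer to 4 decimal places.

39.9571

By the law of cosines, s² = t² + r² − 2·t·r·cos S = 13761, so s ≈ 117.31.
Area = ½·t·r·sin S ≈ 10464.
Semiperimeter p = (226.64+179.81+117.31)/2 = 261.88.
Inradius = area/p = 10464/261.88 ≈ 39.957.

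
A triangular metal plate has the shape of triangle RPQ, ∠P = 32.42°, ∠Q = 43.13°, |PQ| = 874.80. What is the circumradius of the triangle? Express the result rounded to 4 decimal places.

451.6888

The third angle is ∠R = 180° − ∠P − ∠Q = 104.45°.
Law of sines: |QR| = |PQ|·sin P/sin R ≈ 484.32.
Law of sines: |RP| = |PQ|·sin Q/sin R ≈ 617.6.
Circumradius = |PQ|/(2 sin R) ≈ 451.69.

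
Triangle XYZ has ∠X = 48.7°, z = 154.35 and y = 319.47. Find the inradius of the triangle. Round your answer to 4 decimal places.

r ≈ 51.4237

By the law of cosines, x² = y² + z² − 2·y·z·cos X = 60795, so x ≈ 246.57.
Area = ½·y·z·sin X ≈ 18522.
Semiperimeter s = (246.57+319.47+154.35)/2 = 360.19.
Inradius = area/s = 18522/360.19 ≈ 51.424.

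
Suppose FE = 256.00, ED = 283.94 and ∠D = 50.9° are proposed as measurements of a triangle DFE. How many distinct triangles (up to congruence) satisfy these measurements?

ED·sin D = 283.94·sin(50.9°) ≈ 220.4.
Since ED sin D < FE < ED (220.4 < 256.00 < 283.94), two triangles exist.

2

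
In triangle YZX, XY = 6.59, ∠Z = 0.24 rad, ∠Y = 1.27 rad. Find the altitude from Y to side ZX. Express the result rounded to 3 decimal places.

The third angle is ∠X = π − ∠Y − ∠Z = 1.632 rad.
Law of sines: ZX = XY·sin Y/sin Z ≈ 26.479.
Law of sines: YZ = XY·sin X/sin Z ≈ 27.672.
Area = ½·XY·ZX·sin X ≈ 87.087.
The altitude from Y has length 2·area/ZX ≈ 6.5778.

6.578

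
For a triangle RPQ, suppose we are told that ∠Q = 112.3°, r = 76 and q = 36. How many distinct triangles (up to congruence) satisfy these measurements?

0

r·sin Q = 76·sin(112.3°) ≈ 70.32.
Since ∠Q is not acute, a triangle exists only if q > r; here q ≤ r, so there is no triangle.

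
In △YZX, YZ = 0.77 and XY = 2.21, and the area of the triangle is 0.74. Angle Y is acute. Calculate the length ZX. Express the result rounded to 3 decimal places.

1.949

From area = ½·XY·YZ·sin Y, we get sin Y = 2·area/(XY·YZ) ≈ 0.86972.
Taking the acute solution, ∠Y ≈ 60.43°.
Law of cosines then gives ZX ≈ 1.9487.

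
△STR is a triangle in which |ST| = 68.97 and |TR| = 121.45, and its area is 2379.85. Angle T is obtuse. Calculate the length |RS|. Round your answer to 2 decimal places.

From area = ½·|ST|·|TR|·sin T, we get sin T = 2·area/(|ST|·|TR|) ≈ 0.56823.
Taking the obtuse solution, ∠T ≈ 2.5372 rad.
Law of cosines then gives |RS| ≈ 182.46.

182.46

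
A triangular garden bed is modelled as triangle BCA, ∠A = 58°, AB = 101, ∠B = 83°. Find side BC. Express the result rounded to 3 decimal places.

136.104

The third angle is ∠C = 180° − ∠A − ∠B = 39.00°.
Law of sines: BC = AB·sin A/sin C ≈ 136.1.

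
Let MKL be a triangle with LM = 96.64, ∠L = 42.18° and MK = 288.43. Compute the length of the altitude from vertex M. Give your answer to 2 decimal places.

h_M ≈ 64.89

Law of sines: sin K = LM·sin L/MK ≈ 0.22498.
Since MK ≥ LM, only the acute value applies: ∠K ≈ 13.00°.
Then ∠M = 180° − ∠L − ∠K ≈ 124.82°.
Law of sines gives KL = MK·sin M/sin L ≈ 352.65.
Area = ½·MK·LM·sin M ≈ 11442.
The altitude from M has length 2·area/KL ≈ 64.89.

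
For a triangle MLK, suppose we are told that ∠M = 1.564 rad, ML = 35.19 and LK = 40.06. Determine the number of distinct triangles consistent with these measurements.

1

ML·sin M = 35.19·sin(1.564 rad) ≈ 35.19.
Since LK ≥ ML, exactly one triangle exists.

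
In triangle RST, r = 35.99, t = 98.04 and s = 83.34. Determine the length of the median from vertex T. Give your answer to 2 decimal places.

Median from T: ½√(2·r² + 2·s² − t²) ≈ 41.442.

41.44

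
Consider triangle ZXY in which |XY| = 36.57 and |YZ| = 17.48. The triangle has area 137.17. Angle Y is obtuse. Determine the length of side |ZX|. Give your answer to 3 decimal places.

From area = ½·|XY|·|YZ|·sin Y, we get sin Y = 2·area/(|XY|·|YZ|) ≈ 0.42916.
Taking the obtuse solution, ∠Y ≈ 154.59°.
Law of cosines then gives |ZX| ≈ 52.893.

52.893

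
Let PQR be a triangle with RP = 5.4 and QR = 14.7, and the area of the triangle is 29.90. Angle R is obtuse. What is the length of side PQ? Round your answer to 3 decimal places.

From area = ½·QR·RP·sin R, we get sin R = 2·area/(QR·RP) ≈ 0.75334.
Taking the obtuse solution, ∠R ≈ 131.12°.
Law of cosines then gives PQ ≈ 18.699.

18.699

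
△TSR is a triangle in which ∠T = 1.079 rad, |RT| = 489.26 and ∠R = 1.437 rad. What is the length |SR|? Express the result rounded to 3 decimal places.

The third angle is ∠S = π − ∠R − ∠T = 0.626 rad.
Law of sines: |SR| = |RT|·sin T/sin S ≈ 736.5.

736.496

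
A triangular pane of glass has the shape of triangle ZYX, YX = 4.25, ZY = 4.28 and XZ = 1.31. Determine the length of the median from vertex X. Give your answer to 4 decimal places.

m_X ≈ 2.3043

Median from X: ½√(2·YX² + 2·XZ² − ZY²) ≈ 2.3043.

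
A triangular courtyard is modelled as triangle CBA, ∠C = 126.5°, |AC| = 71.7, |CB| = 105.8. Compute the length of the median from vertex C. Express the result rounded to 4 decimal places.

By the law of cosines, |BA|² = |AC|² + |CB|² − 2·|AC|·|CB|·cos C = 25359, so |BA| ≈ 159.25.
Median from C: ½√(2·|AC|² + 2·|CB|² − |BA|²) ≈ 42.749.

m_C ≈ 42.7494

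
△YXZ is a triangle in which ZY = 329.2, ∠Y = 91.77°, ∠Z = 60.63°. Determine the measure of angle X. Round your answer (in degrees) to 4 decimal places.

27.6000

The third angle is ∠X = 180° − ∠Z − ∠Y = 27.60°.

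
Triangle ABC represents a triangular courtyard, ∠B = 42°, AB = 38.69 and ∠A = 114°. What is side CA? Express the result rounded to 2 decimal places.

The third angle is ∠C = 180° − ∠A − ∠B = 24.00°.
Law of sines: CA = AB·sin B/sin C ≈ 63.65.

63.65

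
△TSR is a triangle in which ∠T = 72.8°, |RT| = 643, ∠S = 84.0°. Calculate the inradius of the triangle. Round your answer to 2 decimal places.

The third angle is ∠R = 180° − ∠T − ∠S = 23.20°.
Law of sines: |SR| = |RT|·sin T/sin S ≈ 617.63.
Law of sines: |TS| = |RT|·sin R/sin S ≈ 254.7.
Area = ½·|RT|·|SR|·sin R ≈ 78224.
Semiperimeter s = (617.63+643+254.7)/2 = 757.66.
Inradius = area/s = 78224/757.66 ≈ 103.24.

103.24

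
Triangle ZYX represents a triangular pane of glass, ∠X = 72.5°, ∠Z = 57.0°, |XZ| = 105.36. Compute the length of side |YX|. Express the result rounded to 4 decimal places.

114.5147

The third angle is ∠Y = 180° − ∠X − ∠Z = 50.50°.
Law of sines: |YX| = |XZ|·sin Z/sin Y ≈ 114.51.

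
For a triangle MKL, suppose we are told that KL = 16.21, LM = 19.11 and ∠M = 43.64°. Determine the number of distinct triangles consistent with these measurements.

LM·sin M = 19.11·sin(43.64°) ≈ 13.19.
Since LM sin M < KL < LM (13.19 < 16.21 < 19.11), two triangles exist.

2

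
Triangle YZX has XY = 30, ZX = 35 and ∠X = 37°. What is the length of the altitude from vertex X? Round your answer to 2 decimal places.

h_X ≈ 29.86

By the law of cosines, YZ² = ZX² + XY² − 2·ZX·XY·cos X = 447.87, so YZ ≈ 21.163.
Area = ½·ZX·XY·sin X ≈ 315.95.
The altitude from X has length 2·area/YZ ≈ 29.859.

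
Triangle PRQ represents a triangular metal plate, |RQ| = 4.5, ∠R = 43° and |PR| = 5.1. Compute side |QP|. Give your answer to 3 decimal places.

By the law of cosines, |QP|² = |PR|² + |RQ|² − 2·|PR|·|RQ|·cos R = 12.691, so |QP| ≈ 3.5624.

3.562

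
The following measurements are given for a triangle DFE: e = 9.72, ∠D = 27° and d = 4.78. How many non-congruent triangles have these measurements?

e·sin D = 9.72·sin(27°) ≈ 4.413.
Since e sin D < d < e (4.413 < 4.78 < 9.72), two triangles exist.

2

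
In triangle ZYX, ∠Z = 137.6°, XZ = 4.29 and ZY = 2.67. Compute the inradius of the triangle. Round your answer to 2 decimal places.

r ≈ 0.57

By the law of cosines, YX² = XZ² + ZY² − 2·XZ·ZY·cos Z = 42.45, so YX ≈ 6.5154.
Area = ½·XZ·ZY·sin Z ≈ 3.8618.
Semiperimeter s = (6.5154+4.29+2.67)/2 = 6.7377.
Inradius = area/s = 3.8618/6.7377 ≈ 0.57317.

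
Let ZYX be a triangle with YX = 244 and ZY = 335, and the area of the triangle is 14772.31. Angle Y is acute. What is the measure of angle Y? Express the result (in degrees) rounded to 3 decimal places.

From area = ½·ZY·YX·sin Y, we get sin Y = 2·area/(ZY·YX) ≈ 0.36145.
Taking the acute solution, ∠Y ≈ 21.19°.

21.189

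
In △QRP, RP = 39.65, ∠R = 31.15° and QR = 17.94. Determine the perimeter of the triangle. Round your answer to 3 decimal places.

perimeter ≈ 83.599

By the law of cosines, PQ² = QR² + RP² − 2·QR·RP·cos R = 676.45, so PQ ≈ 26.009.
Semiperimeter s = (39.65+26.009+17.94)/2 = 41.799.
Perimeter = 39.65 + 26.009 + 17.94 = 83.599.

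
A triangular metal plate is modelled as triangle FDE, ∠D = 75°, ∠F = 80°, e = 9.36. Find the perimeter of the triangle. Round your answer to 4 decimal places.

52.5642

The third angle is ∠E = 180° − ∠F − ∠D = 25.00°.
Law of sines: f = e·sin F/sin E ≈ 21.811.
Law of sines: d = e·sin D/sin E ≈ 21.393.
Semiperimeter s = (21.811+21.393+9.36)/2 = 26.282.
Perimeter = 21.811 + 21.393 + 9.36 = 52.564.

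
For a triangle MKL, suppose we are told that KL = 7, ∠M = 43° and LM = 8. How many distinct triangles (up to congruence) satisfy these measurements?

2

LM·sin M = 8·sin(43°) ≈ 5.456.
Since LM sin M < KL < LM (5.456 < 7 < 8), two triangles exist.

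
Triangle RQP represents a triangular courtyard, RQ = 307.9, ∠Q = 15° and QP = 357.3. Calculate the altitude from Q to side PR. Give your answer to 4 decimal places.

By the law of cosines, PR² = RQ² + QP² − 2·RQ·QP·cos Q = 9937.5, so PR ≈ 99.687.
Area = ½·RQ·QP·sin Q ≈ 14237.
The altitude from Q has length 2·area/PR ≈ 285.63.

h_Q ≈ 285.6271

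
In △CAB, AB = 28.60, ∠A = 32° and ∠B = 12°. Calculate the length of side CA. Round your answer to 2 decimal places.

8.56

The third angle is ∠C = 180° − ∠A − ∠B = 136.00°.
Law of sines: CA = AB·sin B/sin C ≈ 8.56.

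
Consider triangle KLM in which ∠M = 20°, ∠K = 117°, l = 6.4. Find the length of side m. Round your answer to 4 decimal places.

The third angle is ∠L = 180° − ∠M − ∠K = 43.00°.
Law of sines: m = l·sin M/sin L ≈ 3.2096.

3.2096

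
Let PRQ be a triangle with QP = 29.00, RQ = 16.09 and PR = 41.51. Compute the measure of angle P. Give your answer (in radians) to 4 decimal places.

0.2927

By the law of cosines, cos P = (QP² + PR² − RQ²) / (2·QP·PR) ≈ 0.95747, so ∠P ≈ 0.293 rad.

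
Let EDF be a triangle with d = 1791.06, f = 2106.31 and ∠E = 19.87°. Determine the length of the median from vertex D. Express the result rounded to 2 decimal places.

m_D ≈ 1300.22

By the law of cosines, e² = d² + f² − 2·d·f·cos E = 5.4857e+05, so e ≈ 740.65.
Median from D: ½√(2·f² + 2·e² − d²) ≈ 1300.2.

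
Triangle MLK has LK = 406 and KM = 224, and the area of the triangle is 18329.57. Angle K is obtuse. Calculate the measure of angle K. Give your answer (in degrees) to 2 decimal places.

From area = ½·LK·KM·sin K, we get sin K = 2·area/(LK·KM) ≈ 0.40310.
Taking the obtuse solution, ∠K ≈ 156.23°.

∠K ≈ 156.23°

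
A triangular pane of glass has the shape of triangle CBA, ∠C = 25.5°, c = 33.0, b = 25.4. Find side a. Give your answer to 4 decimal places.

54.0613

Law of sines: sin B = b·sin C/c ≈ 0.33136.
Since c ≥ b, only the acute value applies: ∠B ≈ 19.35°.
Then ∠A = 180° − ∠C − ∠B ≈ 135.15°.
Law of sines gives a = c·sin A/sin C ≈ 54.061.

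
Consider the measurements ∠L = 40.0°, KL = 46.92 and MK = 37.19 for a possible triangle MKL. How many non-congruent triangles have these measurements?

KL·sin L = 46.92·sin(40.0°) ≈ 30.16.
Since KL sin L < MK < KL (30.16 < 37.19 < 46.92), two triangles exist.

2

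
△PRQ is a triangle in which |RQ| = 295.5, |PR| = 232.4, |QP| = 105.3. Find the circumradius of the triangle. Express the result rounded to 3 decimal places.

165.829

By the law of cosines, cos P = (|QP|² + |PR|² − |RQ|²) / (2·|QP|·|PR|) ≈ -0.45404, so ∠P ≈ 117.00°.
Circumradius = |RQ|/(2 sin P) ≈ 165.83.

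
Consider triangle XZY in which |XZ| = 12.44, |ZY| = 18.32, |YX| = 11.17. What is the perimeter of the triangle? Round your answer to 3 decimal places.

Perimeter = 18.32 + 11.17 + 12.44 = 41.93.

41.930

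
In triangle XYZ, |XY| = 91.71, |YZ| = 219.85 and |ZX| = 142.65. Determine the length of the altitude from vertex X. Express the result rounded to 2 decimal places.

Semiperimeter s = (219.85 + 142.65 + 91.71)/2 = 227.1.
Heron's formula: area = √(227.1·7.255·84.455·135.39) ≈ 4340.6.
The altitude from X has length 2·area/|YZ| ≈ 39.487.

39.49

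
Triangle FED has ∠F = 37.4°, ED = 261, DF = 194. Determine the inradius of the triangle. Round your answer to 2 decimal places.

Law of sines: sin E = DF·sin F/ED ≈ 0.45146.
Since ED ≥ DF, only the acute value applies: ∠E ≈ 26.84°.
Then ∠D = 180° − ∠F − ∠E ≈ 115.76°.
Law of sines gives FE = ED·sin D/sin F ≈ 387.
Area = ½·ED·DF·sin D ≈ 22801.
Semiperimeter s = (261+194+387)/2 = 421.
Inradius = area/s = 22801/421 ≈ 54.158.

54.16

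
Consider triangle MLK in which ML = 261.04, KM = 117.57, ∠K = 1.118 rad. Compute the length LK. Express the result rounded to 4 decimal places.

Law of sines: sin L = KM·sin K/ML ≈ 0.40500.
Since ML ≥ KM, only the acute value applies: ∠L ≈ 0.417 rad.
Then ∠M = π − ∠K − ∠L ≈ 1.607 rad.
Law of sines gives LK = ML·sin M/sin K ≈ 290.11.

290.1075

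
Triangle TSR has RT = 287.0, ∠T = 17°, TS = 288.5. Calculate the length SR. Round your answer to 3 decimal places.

85.077

By the law of cosines, SR² = RT² + TS² − 2·RT·TS·cos T = 7238.1, so SR ≈ 85.077.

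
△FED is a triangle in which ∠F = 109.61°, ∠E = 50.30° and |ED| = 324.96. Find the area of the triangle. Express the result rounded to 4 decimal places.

The third angle is ∠D = 180° − ∠F − ∠E = 20.09°.
Law of sines: |DF| = |ED|·sin E/sin F ≈ 265.42.
Law of sines: |FE| = |ED|·sin D/sin F ≈ 118.5.
Area = ½·|ED|·|DF|·sin D ≈ 14813.

area ≈ 14813.3325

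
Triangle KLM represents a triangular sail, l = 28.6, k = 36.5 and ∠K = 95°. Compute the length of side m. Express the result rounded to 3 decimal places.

20.322

Law of sines: sin L = l·sin K/k ≈ 0.78058.
Since k ≥ l, only the acute value applies: ∠L ≈ 51.31°.
Then ∠M = 180° − ∠K − ∠L ≈ 33.69°.
Law of sines gives m = k·sin M/sin K ≈ 20.322.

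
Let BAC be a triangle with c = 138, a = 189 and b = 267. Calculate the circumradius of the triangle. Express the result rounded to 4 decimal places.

By the law of cosines, cos B = (a² + c² − b²) / (2·a·c) ≈ -0.31677, so ∠B ≈ 108.47°.
Circumradius = b/(2 sin B) ≈ 140.75.

R ≈ 140.7482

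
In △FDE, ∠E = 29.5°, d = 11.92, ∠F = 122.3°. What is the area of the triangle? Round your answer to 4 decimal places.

The third angle is ∠D = 180° − ∠E − ∠F = 28.20°.
Law of sines: f = d·sin F/sin D ≈ 21.322.
Law of sines: e = d·sin E/sin D ≈ 12.421.
Area = ½·d·f·sin E ≈ 62.575.

62.5755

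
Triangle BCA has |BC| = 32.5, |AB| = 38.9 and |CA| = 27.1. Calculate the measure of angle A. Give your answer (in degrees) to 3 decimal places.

∠A ≈ 55.593°

By the law of cosines, cos A = (|CA|² + |AB|² − |BC|²) / (2·|CA|·|AB|) ≈ 0.56506, so ∠A ≈ 55.59°.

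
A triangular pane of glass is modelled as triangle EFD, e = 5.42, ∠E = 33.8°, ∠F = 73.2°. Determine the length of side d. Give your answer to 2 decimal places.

9.32

The third angle is ∠D = 180° − ∠E − ∠F = 73.00°.
Law of sines: d = e·sin D/sin E ≈ 9.3173.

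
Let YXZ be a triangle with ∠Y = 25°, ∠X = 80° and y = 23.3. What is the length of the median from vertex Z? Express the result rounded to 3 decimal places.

The third angle is ∠Z = 180° − ∠Y − ∠X = 75.00°.
Law of sines: x = y·sin X/sin Y ≈ 54.295.
Law of sines: z = y·sin Z/sin Y ≈ 53.254.
Median from Z: ½√(2·y² + 2·x² − z²) ≈ 32.193.

32.193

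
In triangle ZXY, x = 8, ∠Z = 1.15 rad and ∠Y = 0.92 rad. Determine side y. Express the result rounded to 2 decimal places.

The third angle is ∠X = π − ∠Y − ∠Z = 1.072 rad.
Law of sines: y = x·sin Y/sin X ≈ 7.2495.

7.25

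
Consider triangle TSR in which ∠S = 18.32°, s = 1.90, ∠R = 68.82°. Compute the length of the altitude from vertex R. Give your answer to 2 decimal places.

The third angle is ∠T = 180° − ∠S − ∠R = 92.86°.
Law of sines: t = s·sin T/sin S ≈ 6.0372.
Law of sines: r = s·sin R/sin S ≈ 5.6364.
Area = ½·s·t·sin R ≈ 5.3479.
The altitude from R has length 2·area/r ≈ 1.8976.

1.90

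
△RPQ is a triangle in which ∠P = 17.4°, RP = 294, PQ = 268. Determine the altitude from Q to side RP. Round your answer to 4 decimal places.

By the law of cosines, QR² = RP² + PQ² − 2·RP·PQ·cos P = 7887, so QR ≈ 88.809.
Area = ½·RP·PQ·sin P ≈ 11781.
The altitude from Q has length 2·area/RP ≈ 80.143.

80.1429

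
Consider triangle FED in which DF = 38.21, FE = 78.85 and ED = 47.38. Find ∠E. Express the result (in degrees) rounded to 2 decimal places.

20.42

By the law of cosines, cos E = (FE² + ED² − DF²) / (2·FE·ED) ≈ 0.93714, so ∠E ≈ 20.42°.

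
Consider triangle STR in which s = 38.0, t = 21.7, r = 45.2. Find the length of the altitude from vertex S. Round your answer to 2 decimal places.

h_S ≈ 21.63

Semiperimeter p = (38 + 21.7 + 45.2)/2 = 52.45.
Heron's formula: area = √(52.45·14.45·30.75·7.25) ≈ 411.05.
The altitude from S has length 2·area/s ≈ 21.634.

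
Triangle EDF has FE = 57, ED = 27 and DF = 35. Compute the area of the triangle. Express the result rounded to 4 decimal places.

area ≈ 344.1543

Semiperimeter s = (35 + 57 + 27)/2 = 59.5.
Heron's formula: area = √(59.5·24.5·2.5·32.5) ≈ 344.15.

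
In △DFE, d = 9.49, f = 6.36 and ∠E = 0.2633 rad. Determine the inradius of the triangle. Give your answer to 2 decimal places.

0.80

By the law of cosines, e² = d² + f² − 2·d·f·cos E = 13.957, so e ≈ 3.7359.
Area = ½·d·f·sin E ≈ 7.8544.
Semiperimeter s = (9.49+6.36+3.7359)/2 = 9.793.
Inradius = area/s = 7.8544/9.793 ≈ 0.80205.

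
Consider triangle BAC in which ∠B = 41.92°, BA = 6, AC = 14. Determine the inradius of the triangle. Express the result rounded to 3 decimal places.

Law of sines: sin C = BA·sin B/AC ≈ 0.28633.
Since AC ≥ BA, only the acute value applies: ∠C ≈ 16.64°.
Then ∠A = 180° − ∠B − ∠C ≈ 121.44°.
Law of sines gives CB = AC·sin A/sin B ≈ 17.878.
Area = ½·AC·BA·sin A ≈ 35.833.
Semiperimeter s = (14+17.878+6)/2 = 18.939.
Inradius = area/s = 35.833/18.939 ≈ 1.892.

r ≈ 1.892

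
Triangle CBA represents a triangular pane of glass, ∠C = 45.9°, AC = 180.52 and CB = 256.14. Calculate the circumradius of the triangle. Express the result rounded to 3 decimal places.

128.080

By the law of cosines, BA² = AC² + CB² − 2·AC·CB·cos C = 33839, so BA ≈ 183.95.
Area = ½·AC·CB·sin C ≈ 16603.
Circumradius = BA/(2 sin C) ≈ 128.08.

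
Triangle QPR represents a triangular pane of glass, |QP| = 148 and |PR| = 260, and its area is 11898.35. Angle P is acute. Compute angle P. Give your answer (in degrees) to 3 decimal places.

From area = ½·|QP|·|PR|·sin P, we get sin P = 2·area/(|QP|·|PR|) ≈ 0.61842.
Taking the acute solution, ∠P ≈ 38.20°.

∠P ≈ 38.201°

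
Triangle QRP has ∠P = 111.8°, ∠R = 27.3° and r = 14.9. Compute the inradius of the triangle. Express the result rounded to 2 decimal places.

4.44

The third angle is ∠Q = 180° − ∠R − ∠P = 40.90°.
Law of sines: q = r·sin Q/sin R ≈ 21.27.
Law of sines: p = r·sin P/sin R ≈ 30.163.
Area = ½·r·q·sin P ≈ 147.13.
Semiperimeter s = (21.27+14.9+30.163)/2 = 33.167.
Inradius = area/s = 147.13/33.167 ≈ 4.4361.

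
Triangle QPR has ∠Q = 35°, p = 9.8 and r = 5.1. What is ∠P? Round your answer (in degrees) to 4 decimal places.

117.5125

By the law of cosines, q² = p² + r² − 2·p·r·cos Q = 40.168, so q ≈ 6.3378.
Law of cosines again: cos P = (r² + q² − p²)/(2·r·q) ≈ -0.46194, so ∠P ≈ 117.51°.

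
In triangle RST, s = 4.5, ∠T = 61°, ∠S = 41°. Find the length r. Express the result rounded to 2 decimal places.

6.71

The third angle is ∠R = 180° − ∠S − ∠T = 78.00°.
Law of sines: r = s·sin R/sin S ≈ 6.7093.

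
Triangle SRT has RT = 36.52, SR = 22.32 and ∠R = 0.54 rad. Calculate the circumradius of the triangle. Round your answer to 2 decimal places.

20.25

By the law of cosines, TS² = SR² + RT² − 2·SR·RT·cos R = 433.61, so TS ≈ 20.823.
Area = ½·SR·RT·sin R ≈ 209.54.
Circumradius = TS/(2 sin R) ≈ 20.251.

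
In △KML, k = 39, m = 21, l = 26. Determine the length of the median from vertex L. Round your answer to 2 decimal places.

Median from L: ½√(2·k² + 2·m² − l²) ≈ 28.496.

m_L ≈ 28.50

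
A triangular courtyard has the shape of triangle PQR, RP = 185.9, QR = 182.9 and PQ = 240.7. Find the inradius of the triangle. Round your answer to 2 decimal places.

55.17

Semiperimeter s = (182.9 + 185.9 + 240.7)/2 = 304.75.
Heron's formula: area = √(304.75·121.85·118.85·64.05) ≈ 16813.
Inradius = area/s = 16813/304.75 ≈ 55.17.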